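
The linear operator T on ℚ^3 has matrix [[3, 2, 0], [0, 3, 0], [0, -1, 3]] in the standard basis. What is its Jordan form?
The characteristic polynomial is det(xI - A) = (x - 3)^3, so the eigenvalues are 3 (algebraic multiplicity 3).

For λ = 3: rank(A - 3I) = 1, rank((A - 3I)^2) = 0. The eigenspace has dimension 3 - 1 = 2, so there are 2 Jordan blocks; the rank sequence gives block sizes [2, 1].

Assembling the blocks gives the Jordan form J above.

J = [[3, 1, 0], [0, 3, 0], [0, 0, 3]]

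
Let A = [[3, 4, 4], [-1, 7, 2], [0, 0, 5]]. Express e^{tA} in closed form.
e^{tA} = [[(1 - 2*t)*e^{5*t}, 4*t*e^{5*t}, 4*t*e^{5*t}], [-t*e^{5*t}, (2*t + 1)*e^{5*t}, 2*t*e^{5*t}], [0, 0, e^{5*t}]]

A has Jordan form J = [[5, 1, 0], [0, 5, 0], [0, 0, 5]] with A = PJP^{-1}, so e^{tA} = P e^{tJ} P^{-1}.

For a Jordan block J_k(λ), e^{tJ_k(λ)} = e^{λt} · (I + tN + t^2 N^2/2! + ... + t^{k-1} N^{k-1}/(k-1)!) where N is the nilpotent superdiagonal part.

Assembling the blocks and conjugating back gives the entries of e^{tA} as shown above.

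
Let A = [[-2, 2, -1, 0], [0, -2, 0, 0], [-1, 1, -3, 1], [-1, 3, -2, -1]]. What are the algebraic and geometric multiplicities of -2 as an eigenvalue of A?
algebraic multiplicity 4, geometric multiplicity 2

The characteristic polynomial is (x + 2)^4, so the factor x + 2 appears with exponent 4: the algebraic multiplicity is 4.

rank(A + 2I) = 2, so the eigenspace has dimension 4 - 2 = 2: the geometric multiplicity is 2.

Since 2 < 4, A is not diagonalizable.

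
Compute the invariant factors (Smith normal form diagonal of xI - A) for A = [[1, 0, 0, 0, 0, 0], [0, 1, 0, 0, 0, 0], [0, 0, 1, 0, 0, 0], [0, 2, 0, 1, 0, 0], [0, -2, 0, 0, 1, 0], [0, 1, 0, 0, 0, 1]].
x - 1, x - 1, x - 1, x - 1, (x - 1)^2

The Jordan structure of A has elementary divisors (x - 1)^2, (x - 1), (x - 1), (x - 1), (x - 1). Arranging the block sizes at each eigenvalue in decreasing order and taking row products gives the invariant factors.

Invariant factors (smallest first, each dividing the next): x - 1, x - 1, x - 1, x - 1, (x - 1)^2.

Check: the last factor (x - 1)^2 is the minimal polynomial, and the product (x - 1)^6 is the characteristic polynomial.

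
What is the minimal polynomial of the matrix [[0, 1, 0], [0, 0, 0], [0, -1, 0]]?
The characteristic polynomial factors as x^3. The minimal polynomial is ∏(x - λ)^{k_λ} where k_λ is the size of the largest Jordan block at λ.

For λ = 0: rank(A) = 1, and the largest Jordan block has size 2 (the smallest k with rank(A^k) = rank(A^(k+1))).

So m_A(x) = x^2.

m_A(x) = x^2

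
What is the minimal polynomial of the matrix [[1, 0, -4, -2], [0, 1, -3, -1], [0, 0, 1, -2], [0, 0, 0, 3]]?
m_A(x) = (x - 3)(x - 1)^2

The characteristic polynomial factors as (x - 3)(x - 1)^3. The minimal polynomial is ∏(x - λ)^{k_λ} where k_λ is the size of the largest Jordan block at λ.

For λ = 1: rank(A - I) = 2, and the largest Jordan block has size 2 (the smallest k with rank((A - I)^k) = rank((A - I)^(k+1))).
For λ = 3: rank(A - 3I) = 3, and the largest Jordan block has size 1 (the smallest k with rank((A - 3I)^k) = rank((A - 3I)^(k+1))).

So m_A(x) = (x - 3)(x - 1)^2.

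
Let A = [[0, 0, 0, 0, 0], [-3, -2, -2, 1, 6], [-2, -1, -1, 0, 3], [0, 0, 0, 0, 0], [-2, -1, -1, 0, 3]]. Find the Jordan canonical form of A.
The characteristic polynomial is det(xI - A) = x^5, so the eigenvalues are 0 (algebraic multiplicity 5).

For λ = 0: rank(A) = 2, rank(A^2) = 1, rank(A^3) = 0. The eigenspace has dimension 5 - 2 = 3, so there are 3 Jordan blocks; the rank sequence gives block sizes [3, 1, 1].

Assembling the blocks gives the Jordan form J above.

J = [[0, 1, 0, 0, 0], [0, 0, 1, 0, 0], [0, 0, 0, 0, 0], [0, 0, 0, 0, 0], [0, 0, 0, 0, 0]]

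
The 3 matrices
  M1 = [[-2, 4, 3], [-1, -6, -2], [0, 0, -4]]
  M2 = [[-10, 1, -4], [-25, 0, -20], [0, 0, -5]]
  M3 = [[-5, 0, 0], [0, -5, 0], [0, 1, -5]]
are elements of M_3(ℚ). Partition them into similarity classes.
2 classes: {M1}, {M2, M3}

Characteristic polynomials: χ_{M1} = (x + 4)^3, χ_{M2} = (x + 5)^3, χ_{M3} = (x + 5)^3.

{M1}: invariant factors (x + 4)^3.

{M2, M3}: invariant factors x + 5, (x + 5)^2.

Matrices are similar if and only if their invariant-factor lists agree; the partition into similarity classes is {M1}, {M2, M3}.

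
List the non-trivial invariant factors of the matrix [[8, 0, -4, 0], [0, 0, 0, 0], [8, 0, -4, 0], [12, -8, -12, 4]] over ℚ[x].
x(x - 4), x(x - 4)

The Jordan structure of A has elementary divisors x, x, (x - 4), (x - 4). Arranging the block sizes at each eigenvalue in decreasing order and taking row products gives the invariant factors.

Invariant factors (smallest first, each dividing the next): x(x - 4), x(x - 4).

Check: the last factor x(x - 4) is the minimal polynomial, and the product x^2(x - 4)^2 is the characteristic polynomial.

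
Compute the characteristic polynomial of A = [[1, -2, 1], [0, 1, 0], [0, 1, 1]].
xI - A = [[x - 1, 2, -1], [0, x - 1, 0], [0, -1, x - 1]].

Expanding det(xI - A) along the first row:
det(xI - A) = + (x - 1)·det([[x - 1, 0], [-1, x - 1]]) - (2)·det([[0, 0], [0, x - 1]]) + (-1)·det([[0, x - 1], [0, -1]]).

Evaluating gives χ_A(x) = x^3 - 3x^2 + 3x - 1 = (x - 1)^3.

χ_A(x) = (x - 1)^3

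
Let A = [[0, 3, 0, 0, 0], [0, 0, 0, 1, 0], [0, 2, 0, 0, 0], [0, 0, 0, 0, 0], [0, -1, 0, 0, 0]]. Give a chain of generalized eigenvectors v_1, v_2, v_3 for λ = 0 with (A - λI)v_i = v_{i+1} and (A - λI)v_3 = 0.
v_1 = [[0, 0, -1, 1, -2]]^T, v_2 = [[0, 1, 0, 0, 0]]^T, v_3 = [[3, 0, 2, 0, -1]]^T

We seek v_1 ∈ ker(A^3) \ ker(A^2), then set v_{i+1} = A v_i.

One such chain is v_1 = [[0, 0, -1, 1, -2]]^T, v_2 = [[0, 1, 0, 0, 0]]^T, v_3 = [[3, 0, 2, 0, -1]]^T. Check: A v_3 = [[0, 0, 0, 0, 0]]^T = 0.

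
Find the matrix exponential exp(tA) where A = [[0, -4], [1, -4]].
A has Jordan form J = [[-2, 1], [0, -2]] with A = PJP^{-1}, so e^{tA} = P e^{tJ} P^{-1}.

For a Jordan block J_k(λ), e^{tJ_k(λ)} = e^{λt} · (I + tN + t^2 N^2/2! + ... + t^{k-1} N^{k-1}/(k-1)!) where N is the nilpotent superdiagonal part.

Assembling the blocks and conjugating back gives the entries of e^{tA} as shown above.

e^{tA} = [[(2*t + 1)*e^{-2*t}, -4*t*e^{-2*t}], [t*e^{-2*t}, (1 - 2*t)*e^{-2*t}]]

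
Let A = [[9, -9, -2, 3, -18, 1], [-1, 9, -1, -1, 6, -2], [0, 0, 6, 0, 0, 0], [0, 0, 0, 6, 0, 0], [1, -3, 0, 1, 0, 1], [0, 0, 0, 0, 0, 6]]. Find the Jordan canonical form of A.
The characteristic polynomial is det(xI - A) = (x - 6)^6, so the eigenvalues are 6 (algebraic multiplicity 6).

For λ = 6: rank(A - 6I) = 2, rank((A - 6I)^2) = 1, rank((A - 6I)^3) = 0. The eigenspace has dimension 6 - 2 = 4, so there are 4 Jordan blocks; the rank sequence gives block sizes [3, 1, 1, 1].

Assembling the blocks gives the Jordan form J above.

J = [[6, 1, 0, 0, 0, 0], [0, 6, 1, 0, 0, 0], [0, 0, 6, 0, 0, 0], [0, 0, 0, 6, 0, 0], [0, 0, 0, 0, 6, 0], [0, 0, 0, 0, 0, 6]]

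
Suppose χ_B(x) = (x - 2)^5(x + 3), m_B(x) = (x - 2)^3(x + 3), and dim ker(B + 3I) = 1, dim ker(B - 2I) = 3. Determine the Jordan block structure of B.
Jordan blocks: (-3, 1), (2, 3), (2, 1), (2, 1)

λ = -3: algebraic multiplicity 1 (exponent in χ_B), largest block size 1 (exponent in m_B), 1 block (geometric multiplicity). This forces block sizes [1].
λ = 2: algebraic multiplicity 5 (exponent in χ_B), largest block size 3 (exponent in m_B), 3 blocks (geometric multiplicity). These force block sizes [3, 1, 1].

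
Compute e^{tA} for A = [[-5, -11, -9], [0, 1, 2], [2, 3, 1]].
A has Jordan form J = [[-1, 1, 0], [0, -1, 1], [0, 0, -1]] with A = PJP^{-1}, so e^{tA} = P e^{tJ} P^{-1}.

For a Jordan block J_k(λ), e^{tJ_k(λ)} = e^{λt} · (I + tN + t^2 N^2/2! + ... + t^{k-1} N^{k-1}/(k-1)!) where N is the nilpotent superdiagonal part.

Assembling the blocks and conjugating back gives the entries of e^{tA} as shown above.

e^{tA} = [[(-t^2 - 4*t + 1)*e^{-t}, t*(-5*t - 22)*e^{-t}/2, t*(-2*t - 9)*e^{-t}], [2*t^2*e^{-t}, (5*t^2 + 2*t + 1)*e^{-t}, 2*t*(2*t + 1)*e^{-t}], [2*t*(1 - t)*e^{-t}, t*(3 - 5*t)*e^{-t}, (-4*t^2 + 2*t + 1)*e^{-t}]]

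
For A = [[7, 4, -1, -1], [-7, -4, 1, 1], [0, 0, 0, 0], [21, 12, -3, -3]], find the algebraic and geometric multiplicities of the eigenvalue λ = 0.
algebraic multiplicity 4, geometric multiplicity 3

The characteristic polynomial is x^4, so the factor x appears with exponent 4: the algebraic multiplicity is 4.

rank(A) = 1, so the eigenspace has dimension 4 - 1 = 3: the geometric multiplicity is 3.

Since 3 < 4, A is not diagonalizable.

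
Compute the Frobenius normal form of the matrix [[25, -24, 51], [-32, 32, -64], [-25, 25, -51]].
The invariant factors of A (the non-unit diagonal entries of the Smith normal form of xI - A over ℚ[x]) are (x - 4)^2(x + 2), each dividing the next. The characteristic polynomial is their product, (x - 4)^2(x + 2).

The rational canonical form is the block-diagonal matrix of companion matrices C(f_i):
R = [[0, 0, -32], [1, 0, 0], [0, 1, 6]].

R = [[0, 0, -32], [1, 0, 0], [0, 1, 6]]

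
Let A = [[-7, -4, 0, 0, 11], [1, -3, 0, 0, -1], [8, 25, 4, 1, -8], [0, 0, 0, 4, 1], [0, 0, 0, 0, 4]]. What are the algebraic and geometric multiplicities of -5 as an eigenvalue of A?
algebraic multiplicity 2, geometric multiplicity 1

The characteristic polynomial is (x - 4)^3(x + 5)^2, so the factor x + 5 appears with exponent 2: the algebraic multiplicity is 2.

rank(A + 5I) = 4, so the eigenspace has dimension 5 - 4 = 1: the geometric multiplicity is 1.

Since 1 < 2, A is not diagonalizable.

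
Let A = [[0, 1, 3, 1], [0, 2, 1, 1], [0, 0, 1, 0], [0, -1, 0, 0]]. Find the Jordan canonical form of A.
The characteristic polynomial is det(xI - A) = x(x - 1)^3, so the eigenvalues are 0 (algebraic multiplicity 1), 1 (algebraic multiplicity 3).

For λ = 0: algebraic multiplicity 1 gives one 1×1 block.

For λ = 1: rank(A - I) = 3, rank((A - I)^2) = 2, rank((A - I)^3) = 1. The eigenspace has dimension 4 - 3 = 1, so there is 1 Jordan block; the rank sequence gives block sizes [3].

Assembling the blocks gives the Jordan form J above.

J = [[0, 0, 0, 0], [0, 1, 1, 0], [0, 0, 1, 1], [0, 0, 0, 1]]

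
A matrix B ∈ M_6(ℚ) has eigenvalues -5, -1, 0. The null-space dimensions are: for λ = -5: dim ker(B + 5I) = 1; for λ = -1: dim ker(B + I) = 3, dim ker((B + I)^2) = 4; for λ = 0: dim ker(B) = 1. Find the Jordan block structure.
Jordan blocks: (-5, 1), (-1, 2), (-1, 1), (-1, 1), (0, 1)

λ = -5: successive nullity increments [1] count blocks of size ≥ k; block sizes are [1].
λ = -1: successive nullity increments [3, 1] count blocks of size ≥ k; block sizes are [2, 1, 1].
λ = 0: successive nullity increments [1] count blocks of size ≥ k; block sizes are [1].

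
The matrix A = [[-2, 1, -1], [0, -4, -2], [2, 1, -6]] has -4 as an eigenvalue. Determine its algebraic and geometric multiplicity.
algebraic multiplicity 3, geometric multiplicity 1

The characteristic polynomial is (x + 4)^3, so the factor x + 4 appears with exponent 3: the algebraic multiplicity is 3.

rank(A + 4I) = 2, so the eigenspace has dimension 3 - 2 = 1: the geometric multiplicity is 1.

Since 1 < 3, A is not diagonalizable.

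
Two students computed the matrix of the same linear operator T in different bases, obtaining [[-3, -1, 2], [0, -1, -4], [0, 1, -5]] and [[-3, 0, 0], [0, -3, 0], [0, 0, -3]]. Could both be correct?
No.

Both have characteristic polynomial (x + 3)^3, but the minimal polynomial of A is (x + 3)^2 while the minimal polynomial of B is x + 3. The minimal polynomial is a similarity invariant, so A and B are not similar.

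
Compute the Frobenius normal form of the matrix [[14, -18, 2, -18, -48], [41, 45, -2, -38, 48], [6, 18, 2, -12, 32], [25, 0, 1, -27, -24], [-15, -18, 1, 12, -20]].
R = [[0, -18, 0, 0, 0], [1, 9, 0, 0, 0], [0, 0, 0, 0, -72], [0, 0, 1, 0, 18], [0, 0, 0, 1, 5]]

The invariant factors of A (the non-unit diagonal entries of the Smith normal form of xI - A over ℚ[x]) are (x - 6)(x - 3), (x - 6)(x - 3)(x + 4), each dividing the next. The characteristic polynomial is their product, (x - 6)^2(x - 3)^2(x + 4).

The rational canonical form is the block-diagonal matrix of companion matrices C(f_i):
R = [[0, -18, 0, 0, 0], [1, 9, 0, 0, 0], [0, 0, 0, 0, -72], [0, 0, 1, 0, 18], [0, 0, 0, 1, 5]].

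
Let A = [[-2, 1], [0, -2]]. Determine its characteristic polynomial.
xI - A = [[x + 2, -1], [0, x + 2]].

Expanding det(xI - A) along the first row:
det(xI - A) = + (x + 2)·det([[x + 2]]) - (-1)·det([[0]]).

Evaluating gives χ_A(x) = x^2 + 4x + 4 = (x + 2)^2.

χ_A(x) = (x + 2)^2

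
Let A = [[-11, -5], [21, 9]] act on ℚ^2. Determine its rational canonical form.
The invariant factors of A (the non-unit diagonal entries of the Smith normal form of xI - A over ℚ[x]) are x^2 + 2x + 6, each dividing the next. The characteristic polynomial is their product, x^2 + 2x + 6.

The rational canonical form is the block-diagonal matrix of companion matrices C(f_i):
R = [[0, -6], [1, -2]].

Note the characteristic polynomial does not split into linear factors over ℚ, so A has no Jordan form over ℚ; the rational canonical form exists over any field.

R = [[0, -6], [1, -2]]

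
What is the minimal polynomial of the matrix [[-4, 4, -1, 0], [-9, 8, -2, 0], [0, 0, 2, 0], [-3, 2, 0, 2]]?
The characteristic polynomial factors as (x - 2)^4. The minimal polynomial is ∏(x - λ)^{k_λ} where k_λ is the size of the largest Jordan block at λ.

For λ = 2: rank(A - 2I) = 2, and the largest Jordan block has size 3 (the smallest k with rank((A - 2I)^k) = rank((A - 2I)^(k+1))).

So m_A(x) = (x - 2)^3.

m_A(x) = (x - 2)^3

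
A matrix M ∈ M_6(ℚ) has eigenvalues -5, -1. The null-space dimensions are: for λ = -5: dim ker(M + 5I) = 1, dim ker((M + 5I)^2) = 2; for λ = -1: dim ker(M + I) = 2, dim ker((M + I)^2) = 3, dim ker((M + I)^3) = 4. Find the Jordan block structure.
Jordan blocks: (-5, 2), (-1, 3), (-1, 1)

λ = -5: successive nullity increments [1, 1] count blocks of size ≥ k; block sizes are [2].
λ = -1: successive nullity increments [2, 1, 1] count blocks of size ≥ k; block sizes are [3, 1].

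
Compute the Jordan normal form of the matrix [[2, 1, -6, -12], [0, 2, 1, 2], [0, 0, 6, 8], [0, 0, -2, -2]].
The characteristic polynomial is det(xI - A) = (x - 2)^4, so the eigenvalues are 2 (algebraic multiplicity 4).

For λ = 2: rank(A - 2I) = 2, rank((A - 2I)^2) = 1, rank((A - 2I)^3) = 0. The eigenspace has dimension 4 - 2 = 2, so there are 2 Jordan blocks; the rank sequence gives block sizes [3, 1].

Assembling the blocks gives the Jordan form J above.

J = [[2, 1, 0, 0], [0, 2, 1, 0], [0, 0, 2, 0], [0, 0, 0, 2]]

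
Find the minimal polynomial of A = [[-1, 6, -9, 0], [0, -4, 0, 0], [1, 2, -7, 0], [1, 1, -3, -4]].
The characteristic polynomial factors as (x + 4)^4. The minimal polynomial is ∏(x - λ)^{k_λ} where k_λ is the size of the largest Jordan block at λ.

For λ = -4: rank(A + 4I) = 2, and the largest Jordan block has size 2 (the smallest k with rank((A + 4I)^k) = rank((A + 4I)^(k+1))).

So m_A(x) = (x + 4)^2.

m_A(x) = (x + 4)^2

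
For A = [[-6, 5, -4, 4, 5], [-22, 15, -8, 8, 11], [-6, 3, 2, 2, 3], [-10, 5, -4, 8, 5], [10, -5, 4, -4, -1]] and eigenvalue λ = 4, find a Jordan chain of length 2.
v_1 = [[-3, -7, -1, -2, 2]]^T, v_2 = [[1, 3, 1, 1, -1]]^T

We seek v_1 ∈ ker((A - 4I)^2) \ ker(A - 4I), then set v_{i+1} = (A - 4I) v_i.

One such chain is v_1 = [[-3, -7, -1, -2, 2]]^T, v_2 = [[1, 3, 1, 1, -1]]^T. Check: (A - 4I) v_2 = [[0, 0, 0, 0, 0]]^T = 0.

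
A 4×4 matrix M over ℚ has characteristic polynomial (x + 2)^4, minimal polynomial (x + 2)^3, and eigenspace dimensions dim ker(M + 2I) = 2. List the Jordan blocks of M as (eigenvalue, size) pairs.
Jordan blocks: (-2, 3), (-2, 1)

λ = -2: algebraic multiplicity 4 (exponent in χ_M), largest block size 3 (exponent in m_M), 2 blocks (geometric multiplicity). These force block sizes [3, 1].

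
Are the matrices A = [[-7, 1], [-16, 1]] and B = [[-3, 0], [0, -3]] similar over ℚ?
Both have characteristic polynomial (x + 3)^2, but the minimal polynomial of A is (x + 3)^2 while the minimal polynomial of B is x + 3. The minimal polynomial is a similarity invariant, so A and B are not similar.

No.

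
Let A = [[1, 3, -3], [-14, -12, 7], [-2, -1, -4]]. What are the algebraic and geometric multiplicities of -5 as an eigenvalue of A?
The characteristic polynomial is (x + 5)^3, so the factor x + 5 appears with exponent 3: the algebraic multiplicity is 3.

rank(A + 5I) = 1, so the eigenspace has dimension 3 - 1 = 2: the geometric multiplicity is 2.

Since 2 < 3, A is not diagonalizable.

algebraic multiplicity 3, geometric multiplicity 2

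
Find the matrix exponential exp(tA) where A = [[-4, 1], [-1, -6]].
A has Jordan form J = [[-5, 1], [0, -5]] with A = PJP^{-1}, so e^{tA} = P e^{tJ} P^{-1}.

For a Jordan block J_k(λ), e^{tJ_k(λ)} = e^{λt} · (I + tN + t^2 N^2/2! + ... + t^{k-1} N^{k-1}/(k-1)!) where N is the nilpotent superdiagonal part.

Assembling the blocks and conjugating back gives the entries of e^{tA} as shown above.

e^{tA} = [[(t + 1)*e^{-5*t}, t*e^{-5*t}], [-t*e^{-5*t}, (1 - t)*e^{-5*t}]]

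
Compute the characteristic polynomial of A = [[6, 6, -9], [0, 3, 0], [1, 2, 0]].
xI - A = [[x - 6, -6, 9], [0, x - 3, 0], [-1, -2, x]].

Expanding det(xI - A) along the first row:
det(xI - A) = + (x - 6)·det([[x - 3, 0], [-2, x]]) - (-6)·det([[0, 0], [-1, x]]) + (9)·det([[0, x - 3], [-1, -2]]).

Evaluating gives χ_A(x) = x^3 - 9x^2 + 27x - 27 = (x - 3)^3.

χ_A(x) = (x - 3)^3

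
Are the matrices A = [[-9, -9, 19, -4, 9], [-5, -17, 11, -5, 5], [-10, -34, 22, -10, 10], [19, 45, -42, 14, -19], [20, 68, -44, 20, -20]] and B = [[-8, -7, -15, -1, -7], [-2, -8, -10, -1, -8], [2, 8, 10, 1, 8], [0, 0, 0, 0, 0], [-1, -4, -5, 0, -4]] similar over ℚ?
Yes.

Two matrices over a field are similar if and only if they have the same invariant factors.

Both A and B have characteristic polynomial x^3(x + 5)^2 and minimal polynomial x^2(x + 5)^2. Computing further, both have invariant factors x, x^2(x + 5)^2. Hence A and B are similar.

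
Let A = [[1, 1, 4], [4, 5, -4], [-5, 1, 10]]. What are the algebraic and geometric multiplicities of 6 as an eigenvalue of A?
The characteristic polynomial is (x - 6)(x - 5)^2, so the factor x - 6 appears with exponent 1: the algebraic multiplicity is 1.

rank(A - 6I) = 2, so the eigenspace has dimension 3 - 2 = 1: the geometric multiplicity is 1.

algebraic multiplicity 1, geometric multiplicity 1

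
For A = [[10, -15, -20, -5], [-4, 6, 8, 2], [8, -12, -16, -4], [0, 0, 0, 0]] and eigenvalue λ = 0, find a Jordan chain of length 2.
v_1 = [[1, 0, 0, 1]]^T, v_2 = [[5, -2, 4, 0]]^T

We seek v_1 ∈ ker(A^2) \ ker(A), then set v_{i+1} = A v_i.

One such chain is v_1 = [[1, 0, 0, 1]]^T, v_2 = [[5, -2, 4, 0]]^T. Check: A v_2 = [[0, 0, 0, 0]]^T = 0.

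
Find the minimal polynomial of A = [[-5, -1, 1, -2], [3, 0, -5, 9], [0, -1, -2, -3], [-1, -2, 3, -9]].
The characteristic polynomial factors as (x + 4)^4. The minimal polynomial is ∏(x - λ)^{k_λ} where k_λ is the size of the largest Jordan block at λ.

For λ = -4: rank(A + 4I) = 2, and the largest Jordan block has size 2 (the smallest k with rank((A + 4I)^k) = rank((A + 4I)^(k+1))).

So m_A(x) = (x + 4)^2.

m_A(x) = (x + 4)^2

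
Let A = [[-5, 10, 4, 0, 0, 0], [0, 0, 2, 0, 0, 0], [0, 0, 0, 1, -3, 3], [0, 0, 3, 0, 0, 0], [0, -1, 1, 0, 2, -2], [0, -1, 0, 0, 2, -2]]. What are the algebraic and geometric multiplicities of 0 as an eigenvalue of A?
The characteristic polynomial is x^5(x + 5), so the factor x appears with exponent 5: the algebraic multiplicity is 5.

rank(A) = 4, so the eigenspace has dimension 6 - 4 = 2: the geometric multiplicity is 2.

Since 2 < 5, A is not diagonalizable.

algebraic multiplicity 5, geometric multiplicity 2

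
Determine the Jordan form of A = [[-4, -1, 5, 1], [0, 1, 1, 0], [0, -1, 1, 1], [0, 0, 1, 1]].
The characteristic polynomial is det(xI - A) = (x - 1)^3(x + 4), so the eigenvalues are -4 (algebraic multiplicity 1), 1 (algebraic multiplicity 3).

For λ = -4: algebraic multiplicity 1 gives one 1×1 block.

For λ = 1: rank(A - I) = 3, rank((A - I)^2) = 2, rank((A - I)^3) = 1. The eigenspace has dimension 4 - 3 = 1, so there is 1 Jordan block; the rank sequence gives block sizes [3].

Assembling the blocks gives the Jordan form J above.

J = [[-4, 0, 0, 0], [0, 1, 1, 0], [0, 0, 1, 1], [0, 0, 0, 1]]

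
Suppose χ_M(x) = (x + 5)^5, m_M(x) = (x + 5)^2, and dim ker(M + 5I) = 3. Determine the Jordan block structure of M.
λ = -5: algebraic multiplicity 5 (exponent in χ_M), largest block size 2 (exponent in m_M), 3 blocks (geometric multiplicity). These force block sizes [2, 2, 1].

Jordan blocks: (-5, 2), (-5, 2), (-5, 1)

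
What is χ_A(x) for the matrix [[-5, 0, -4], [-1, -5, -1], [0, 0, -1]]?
χ_A(x) = (x + 1)(x + 5)^2

xI - A = [[x + 5, 0, 4], [1, x + 5, 1], [0, 0, x + 1]].

Expanding det(xI - A) along the first row:
det(xI - A) = + (x + 5)·det([[x + 5, 1], [0, x + 1]]) - (0)·det([[1, 1], [0, x + 1]]) + (4)·det([[1, x + 5], [0, 0]]).

Evaluating gives χ_A(x) = x^3 + 11x^2 + 35x + 25 = (x + 1)(x + 5)^2.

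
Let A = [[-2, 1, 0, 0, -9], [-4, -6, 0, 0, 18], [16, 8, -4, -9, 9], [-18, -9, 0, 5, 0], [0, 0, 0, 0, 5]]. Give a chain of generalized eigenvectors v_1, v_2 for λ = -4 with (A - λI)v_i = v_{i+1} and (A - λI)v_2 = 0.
v_1 = [[-1, 1, 0, -1, 0]]^T, v_2 = [[-1, 2, 1, 0, 0]]^T

We seek v_1 ∈ ker((A + 4I)^2) \ ker(A + 4I), then set v_{i+1} = (A + 4I) v_i.

One such chain is v_1 = [[-1, 1, 0, -1, 0]]^T, v_2 = [[-1, 2, 1, 0, 0]]^T. Check: (A + 4I) v_2 = [[0, 0, 0, 0, 0]]^T = 0.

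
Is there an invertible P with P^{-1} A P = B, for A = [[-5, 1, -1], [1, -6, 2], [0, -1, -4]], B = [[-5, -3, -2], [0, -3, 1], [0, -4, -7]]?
Yes.

Two matrices over a field are similar if and only if they have the same invariant factors.

Both A and B have characteristic polynomial (x + 5)^3 and minimal polynomial (x + 5)^3. Computing further, both have invariant factors (x + 5)^3. Hence A and B are similar.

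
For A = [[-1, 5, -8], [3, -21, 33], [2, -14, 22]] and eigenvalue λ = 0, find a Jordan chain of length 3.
We seek v_1 ∈ ker(A^3) \ ker(A^2), then set v_{i+1} = A v_i.

One such chain is v_1 = [[2, 2, 1]]^T, v_2 = [[0, -3, -2]]^T, v_3 = [[1, -3, -2]]^T. Check: A v_3 = [[0, 0, 0]]^T = 0.

v_1 = [[2, 2, 1]]^T, v_2 = [[0, -3, -2]]^T, v_3 = [[1, -3, -2]]^T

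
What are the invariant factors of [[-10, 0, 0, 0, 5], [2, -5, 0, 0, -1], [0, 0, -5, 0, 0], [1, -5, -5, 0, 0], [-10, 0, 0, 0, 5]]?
The Jordan structure of A has elementary divisors (x + 5)^2, (x + 5), x^2. Arranging the block sizes at each eigenvalue in decreasing order and taking row products gives the invariant factors.

Invariant factors (smallest first, each dividing the next): x + 5, x^2(x + 5)^2.

Check: the last factor x^2(x + 5)^2 is the minimal polynomial, and the product x^2(x + 5)^3 is the characteristic polynomial.

x + 5, x^2(x + 5)^2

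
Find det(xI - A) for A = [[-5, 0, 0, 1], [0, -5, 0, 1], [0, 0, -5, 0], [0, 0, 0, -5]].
χ_A(x) = (x + 5)^4

xI - A = [[x + 5, 0, 0, -1], [0, x + 5, 0, -1], [0, 0, x + 5, 0], [0, 0, 0, x + 5]].

Expanding det(xI - A) along the first row:
det(xI - A) = + (x + 5)·det([[x + 5, 0, -1], [0, x + 5, 0], [0, 0, x + 5]]) - (0)·det([[0, 0, -1], [0, x + 5, 0], [0, 0, x + 5]]) + (0)·det([[0, x + 5, -1], [0, 0, 0], [0, 0, x + 5]]) - (-1)·det([[0, x + 5, 0], [0, 0, x + 5], [0, 0, 0]]).

Evaluating gives χ_A(x) = x^4 + 20x^3 + 150x^2 + 500x + 625 = (x + 5)^4.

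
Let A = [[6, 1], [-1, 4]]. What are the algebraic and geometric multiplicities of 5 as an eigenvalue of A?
The characteristic polynomial is (x - 5)^2, so the factor x - 5 appears with exponent 2: the algebraic multiplicity is 2.

rank(A - 5I) = 1, so the eigenspace has dimension 2 - 1 = 1: the geometric multiplicity is 1.

Since 1 < 2, A is not diagonalizable.

algebraic multiplicity 2, geometric multiplicity 1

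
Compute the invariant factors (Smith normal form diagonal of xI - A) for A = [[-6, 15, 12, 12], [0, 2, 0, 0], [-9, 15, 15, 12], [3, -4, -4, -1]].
x - 3, (x - 3)(x - 2)^2

The Jordan structure of A has elementary divisors (x - 2)^2, (x - 3), (x - 3). Arranging the block sizes at each eigenvalue in decreasing order and taking row products gives the invariant factors.

Invariant factors (smallest first, each dividing the next): x - 3, (x - 3)(x - 2)^2.

Check: the last factor (x - 3)(x - 2)^2 is the minimal polynomial, and the product (x - 3)^2(x - 2)^2 is the characteristic polynomial.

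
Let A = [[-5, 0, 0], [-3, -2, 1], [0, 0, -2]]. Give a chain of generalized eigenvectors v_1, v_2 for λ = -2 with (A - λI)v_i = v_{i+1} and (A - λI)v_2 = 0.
v_1 = [[0, -2, 1]]^T, v_2 = [[0, 1, 0]]^T

We seek v_1 ∈ ker((A + 2I)^2) \ ker(A + 2I), then set v_{i+1} = (A + 2I) v_i.

One such chain is v_1 = [[0, -2, 1]]^T, v_2 = [[0, 1, 0]]^T. Check: (A + 2I) v_2 = [[0, 0, 0]]^T = 0.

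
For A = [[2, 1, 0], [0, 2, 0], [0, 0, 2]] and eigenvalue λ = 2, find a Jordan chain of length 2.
We seek v_1 ∈ ker((A - 2I)^2) \ ker(A - 2I), then set v_{i+1} = (A - 2I) v_i.

One such chain is v_1 = [[-2, 1, -3]]^T, v_2 = [[1, 0, 0]]^T. Check: (A - 2I) v_2 = [[0, 0, 0]]^T = 0.

v_1 = [[-2, 1, -3]]^T, v_2 = [[1, 0, 0]]^T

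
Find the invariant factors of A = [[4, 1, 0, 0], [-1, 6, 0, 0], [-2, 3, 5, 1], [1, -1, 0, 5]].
The Jordan structure of A has elementary divisors (x - 5)^2, (x - 5)^2. Arranging the block sizes at each eigenvalue in decreasing order and taking row products gives the invariant factors.

Invariant factors (smallest first, each dividing the next): (x - 5)^2, (x - 5)^2.

Check: the last factor (x - 5)^2 is the minimal polynomial, and the product (x - 5)^4 is the characteristic polynomial.

(x - 5)^2, (x - 5)^2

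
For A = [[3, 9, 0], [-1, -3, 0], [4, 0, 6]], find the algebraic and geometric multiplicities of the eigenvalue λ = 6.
algebraic multiplicity 1, geometric multiplicity 1

The characteristic polynomial is x^2(x - 6), so the factor x - 6 appears with exponent 1: the algebraic multiplicity is 1.

rank(A - 6I) = 2, so the eigenspace has dimension 3 - 2 = 1: the geometric multiplicity is 1.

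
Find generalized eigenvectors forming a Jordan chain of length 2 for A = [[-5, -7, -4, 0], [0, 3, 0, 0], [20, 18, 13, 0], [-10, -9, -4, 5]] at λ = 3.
We seek v_1 ∈ ker((A - 3I)^2) \ ker(A - 3I), then set v_{i+1} = (A - 3I) v_i.

One such chain is v_1 = [[-2, 1, 2, -1]]^T, v_2 = [[1, 0, -2, 1]]^T. Check: (A - 3I) v_2 = [[0, 0, 0, 0]]^T = 0.

v_1 = [[-2, 1, 2, -1]]^T, v_2 = [[1, 0, -2, 1]]^T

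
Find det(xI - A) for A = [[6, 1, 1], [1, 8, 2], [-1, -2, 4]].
xI - A = [[x - 6, -1, -1], [-1, x - 8, -2], [1, 2, x - 4]].

Expanding det(xI - A) along the first row:
det(xI - A) = + (x - 6)·det([[x - 8, -2], [2, x - 4]]) - (-1)·det([[-1, -2], [1, x - 4]]) + (-1)·det([[-1, x - 8], [1, 2]]).

Evaluating gives χ_A(x) = x^3 - 18x^2 + 108x - 216 = (x - 6)^3.

χ_A(x) = (x - 6)^3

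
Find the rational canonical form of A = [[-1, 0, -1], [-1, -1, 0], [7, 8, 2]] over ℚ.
R = [[0, 0, 3], [1, 0, -4], [0, 1, 0]]

The invariant factors of A (the non-unit diagonal entries of the Smith normal form of xI - A over ℚ[x]) are x^3 + 4x - 3, each dividing the next. The characteristic polynomial is their product, x^3 + 4x - 3.

The rational canonical form is the block-diagonal matrix of companion matrices C(f_i):
R = [[0, 0, 3], [1, 0, -4], [0, 1, 0]].

Note the characteristic polynomial does not split into linear factors over ℚ, so A has no Jordan form over ℚ; the rational canonical form exists over any field.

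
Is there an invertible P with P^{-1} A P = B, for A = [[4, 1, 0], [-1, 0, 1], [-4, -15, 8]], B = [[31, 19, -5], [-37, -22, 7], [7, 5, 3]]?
Yes.

Two matrices over a field are similar if and only if they have the same invariant factors.

Both A and B have characteristic polynomial (x - 4)^3 and minimal polynomial (x - 4)^3. Computing further, both have invariant factors (x - 4)^3. Hence A and B are similar.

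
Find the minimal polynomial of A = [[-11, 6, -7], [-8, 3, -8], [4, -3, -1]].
The characteristic polynomial factors as (x + 3)^3. The minimal polynomial is ∏(x - λ)^{k_λ} where k_λ is the size of the largest Jordan block at λ.

For λ = -3: rank(A + 3I) = 2, and the largest Jordan block has size 3 (the smallest k with rank((A + 3I)^k) = rank((A + 3I)^(k+1))).

So m_A(x) = (x + 3)^3.

m_A(x) = (x + 3)^3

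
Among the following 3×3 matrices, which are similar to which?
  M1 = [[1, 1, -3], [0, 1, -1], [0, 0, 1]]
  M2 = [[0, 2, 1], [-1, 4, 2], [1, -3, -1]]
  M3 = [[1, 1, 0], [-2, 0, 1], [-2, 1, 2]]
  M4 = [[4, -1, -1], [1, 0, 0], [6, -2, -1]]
Characteristic polynomials: χ_{M1} = (x - 1)^3, χ_{M2} = (x - 1)^3, χ_{M3} = (x - 1)^3, χ_{M4} = (x - 1)^3.

{M1, M2, M3, M4}: invariant factors (x - 1)^3.

Matrices are similar if and only if their invariant-factor lists agree; the partition into similarity classes is {M1, M2, M3, M4}.

1 class: {M1, M2, M3, M4}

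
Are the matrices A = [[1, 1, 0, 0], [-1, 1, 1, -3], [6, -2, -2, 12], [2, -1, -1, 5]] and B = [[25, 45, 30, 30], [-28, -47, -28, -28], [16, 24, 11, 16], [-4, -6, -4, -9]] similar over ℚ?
trace(A) = 5 but trace(B) = -20. The trace is a similarity invariant, so A and B are not similar.

No.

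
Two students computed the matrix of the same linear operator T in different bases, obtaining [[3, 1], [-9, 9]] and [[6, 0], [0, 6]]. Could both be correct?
No.

Both have characteristic polynomial (x - 6)^2, but the minimal polynomial of A is (x - 6)^2 while the minimal polynomial of B is x - 6. The minimal polynomial is a similarity invariant, so A and B are not similar.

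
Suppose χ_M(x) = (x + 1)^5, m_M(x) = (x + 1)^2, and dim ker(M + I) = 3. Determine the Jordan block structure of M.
λ = -1: algebraic multiplicity 5 (exponent in χ_M), largest block size 2 (exponent in m_M), 3 blocks (geometric multiplicity). These force block sizes [2, 2, 1].

Jordan blocks: (-1, 2), (-1, 2), (-1, 1)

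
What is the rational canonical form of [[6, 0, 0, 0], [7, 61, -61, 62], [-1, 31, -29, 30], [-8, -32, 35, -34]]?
R = [[6, 0, 0, 0], [0, 0, 0, 96], [0, 1, 0, 32], [0, 0, 1, -2]]

The invariant factors of A (the non-unit diagonal entries of the Smith normal form of xI - A over ℚ[x]) are x - 6, (x - 6)(x + 4)^2, each dividing the next. The characteristic polynomial is their product, (x - 6)^2(x + 4)^2.

The rational canonical form is the block-diagonal matrix of companion matrices C(f_i):
R = [[6, 0, 0, 0], [0, 0, 0, 96], [0, 1, 0, 32], [0, 0, 1, -2]].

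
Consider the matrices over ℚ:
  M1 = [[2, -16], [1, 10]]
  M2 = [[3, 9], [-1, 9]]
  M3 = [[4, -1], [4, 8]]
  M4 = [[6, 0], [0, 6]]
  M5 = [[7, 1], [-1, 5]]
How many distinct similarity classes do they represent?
2 classes: {M1, M2, M3, M5}, {M4}

Characteristic polynomials: χ_{M1} = (x - 6)^2, χ_{M2} = (x - 6)^2, χ_{M3} = (x - 6)^2, χ_{M4} = (x - 6)^2, χ_{M5} = (x - 6)^2.

{M1, M2, M3, M5}: invariant factors (x - 6)^2.

{M4}: invariant factors x - 6, x - 6.

Matrices are similar if and only if their invariant-factor lists agree; the partition into similarity classes is {M1, M2, M3, M5}, {M4}.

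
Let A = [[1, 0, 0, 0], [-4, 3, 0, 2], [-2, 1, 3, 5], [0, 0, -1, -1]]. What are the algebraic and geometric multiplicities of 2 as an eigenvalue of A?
algebraic multiplicity 2, geometric multiplicity 1

The characteristic polynomial is (x - 2)^2(x - 1)^2, so the factor x - 2 appears with exponent 2: the algebraic multiplicity is 2.

rank(A - 2I) = 3, so the eigenspace has dimension 4 - 3 = 1: the geometric multiplicity is 1.

Since 1 < 2, A is not diagonalizable.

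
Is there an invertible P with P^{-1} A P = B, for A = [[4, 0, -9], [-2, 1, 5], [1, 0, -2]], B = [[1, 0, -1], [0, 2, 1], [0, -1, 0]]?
Two matrices over a field are similar if and only if they have the same invariant factors.

Both A and B have characteristic polynomial (x - 1)^3 and minimal polynomial (x - 1)^3. Computing further, both have invariant factors (x - 1)^3. Hence A and B are similar.

Yes.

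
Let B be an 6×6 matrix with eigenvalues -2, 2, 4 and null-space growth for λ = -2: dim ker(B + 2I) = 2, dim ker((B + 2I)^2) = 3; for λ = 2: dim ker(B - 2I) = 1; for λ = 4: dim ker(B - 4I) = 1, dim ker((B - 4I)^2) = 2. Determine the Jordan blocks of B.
λ = -2: successive nullity increments [2, 1] count blocks of size ≥ k; block sizes are [2, 1].
λ = 2: successive nullity increments [1] count blocks of size ≥ k; block sizes are [1].
λ = 4: successive nullity increments [1, 1] count blocks of size ≥ k; block sizes are [2].

Jordan blocks: (-2, 2), (-2, 1), (2, 1), (4, 2)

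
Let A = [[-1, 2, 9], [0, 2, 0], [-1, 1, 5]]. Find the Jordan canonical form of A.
The characteristic polynomial is det(xI - A) = (x - 2)^3, so the eigenvalues are 2 (algebraic multiplicity 3).

For λ = 2: rank(A - 2I) = 2, rank((A - 2I)^2) = 1, rank((A - 2I)^3) = 0. The eigenspace has dimension 3 - 2 = 1, so there is 1 Jordan block; the rank sequence gives block sizes [3].

Assembling the blocks gives the Jordan form J above.

J = [[2, 1, 0], [0, 2, 1], [0, 0, 2]]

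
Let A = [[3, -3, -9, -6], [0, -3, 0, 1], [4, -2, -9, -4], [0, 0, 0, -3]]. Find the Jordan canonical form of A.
J = [[-3, 1, 0, 0], [0, -3, 1, 0], [0, 0, -3, 0], [0, 0, 0, -3]]

The characteristic polynomial is det(xI - A) = (x + 3)^4, so the eigenvalues are -3 (algebraic multiplicity 4).

For λ = -3: rank(A + 3I) = 2, rank((A + 3I)^2) = 1, rank((A + 3I)^3) = 0. The eigenspace has dimension 4 - 2 = 2, so there are 2 Jordan blocks; the rank sequence gives block sizes [3, 1].

Assembling the blocks gives the Jordan form J above.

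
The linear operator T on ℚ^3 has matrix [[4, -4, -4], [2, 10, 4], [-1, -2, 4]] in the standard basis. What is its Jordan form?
J = [[6, 1, 0], [0, 6, 0], [0, 0, 6]]

The characteristic polynomial is det(xI - A) = (x - 6)^3, so the eigenvalues are 6 (algebraic multiplicity 3).

For λ = 6: rank(A - 6I) = 1, rank((A - 6I)^2) = 0. The eigenspace has dimension 3 - 1 = 2, so there are 2 Jordan blocks; the rank sequence gives block sizes [2, 1].

Assembling the blocks gives the Jordan form J above.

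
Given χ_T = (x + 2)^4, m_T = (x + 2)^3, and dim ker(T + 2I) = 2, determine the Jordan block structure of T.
Jordan blocks: (-2, 3), (-2, 1)

λ = -2: algebraic multiplicity 4 (exponent in χ_T), largest block size 3 (exponent in m_T), 2 blocks (geometric multiplicity). These force block sizes [3, 1].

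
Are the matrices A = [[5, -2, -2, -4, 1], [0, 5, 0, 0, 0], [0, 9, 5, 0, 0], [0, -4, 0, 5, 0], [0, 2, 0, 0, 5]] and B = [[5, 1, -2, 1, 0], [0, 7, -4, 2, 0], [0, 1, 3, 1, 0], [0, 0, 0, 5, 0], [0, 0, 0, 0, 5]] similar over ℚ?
No.

Both have characteristic polynomial (x - 5)^5 and minimal polynomial (x - 5)^2. But rank(A - 5I) = 2 for A while rank(B - 5I) = 1 for B, so the number of Jordan blocks at λ = 5 differs. A and B are not similar.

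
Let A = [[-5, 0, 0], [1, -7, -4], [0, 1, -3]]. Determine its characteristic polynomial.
xI - A = [[x + 5, 0, 0], [-1, x + 7, 4], [0, -1, x + 3]].

Expanding det(xI - A) along the first row:
det(xI - A) = + (x + 5)·det([[x + 7, 4], [-1, x + 3]]) - (0)·det([[-1, 4], [0, x + 3]]) + (0)·det([[-1, x + 7], [0, -1]]).

Evaluating gives χ_A(x) = x^3 + 15x^2 + 75x + 125 = (x + 5)^3.

χ_A(x) = (x + 5)^3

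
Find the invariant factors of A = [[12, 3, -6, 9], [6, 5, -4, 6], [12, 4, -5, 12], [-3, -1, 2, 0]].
x - 3, x - 3, (x - 3)^2

The Jordan structure of A has elementary divisors (x - 3)^2, (x - 3), (x - 3). Arranging the block sizes at each eigenvalue in decreasing order and taking row products gives the invariant factors.

Invariant factors (smallest first, each dividing the next): x - 3, x - 3, (x - 3)^2.

Check: the last factor (x - 3)^2 is the minimal polynomial, and the product (x - 3)^4 is the characteristic polynomial.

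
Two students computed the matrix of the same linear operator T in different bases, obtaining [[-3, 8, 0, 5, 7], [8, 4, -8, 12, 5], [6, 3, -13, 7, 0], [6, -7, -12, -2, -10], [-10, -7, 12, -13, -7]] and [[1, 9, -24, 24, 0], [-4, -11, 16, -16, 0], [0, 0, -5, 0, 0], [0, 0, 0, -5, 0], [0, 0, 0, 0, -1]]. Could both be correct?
Both have characteristic polynomial (x + 1)(x + 5)^4, but the minimal polynomial of A is (x + 1)(x + 5)^3 while the minimal polynomial of B is (x + 1)(x + 5)^2. The minimal polynomial is a similarity invariant, so A and B are not similar.

No.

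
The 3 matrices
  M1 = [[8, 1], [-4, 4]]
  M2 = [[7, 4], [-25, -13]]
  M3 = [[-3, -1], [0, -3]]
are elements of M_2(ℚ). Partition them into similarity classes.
Characteristic polynomials: χ_{M1} = (x - 6)^2, χ_{M2} = (x + 3)^2, χ_{M3} = (x + 3)^2.

{M1}: invariant factors (x - 6)^2.

{M2, M3}: invariant factors (x + 3)^2.

Matrices are similar if and only if their invariant-factor lists agree; the partition into similarity classes is {M1}, {M2, M3}.

2 classes: {M1}, {M2, M3}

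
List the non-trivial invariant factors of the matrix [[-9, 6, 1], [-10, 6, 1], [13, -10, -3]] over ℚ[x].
The Jordan structure of A has elementary divisors (x + 2)^3. Arranging the block sizes at each eigenvalue in decreasing order and taking row products gives the invariant factors.

Invariant factors (smallest first, each dividing the next): (x + 2)^3.

Check: the last factor (x + 2)^3 is the minimal polynomial, and the product (x + 2)^3 is the characteristic polynomial.

(x + 2)^3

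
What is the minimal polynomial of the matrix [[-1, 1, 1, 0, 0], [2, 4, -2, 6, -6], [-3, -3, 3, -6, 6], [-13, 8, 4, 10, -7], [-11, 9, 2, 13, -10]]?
The characteristic polynomial factors as x^3(x - 3)^2. The minimal polynomial is ∏(x - λ)^{k_λ} where k_λ is the size of the largest Jordan block at λ.

For λ = 0: rank(A) = 3, and the largest Jordan block has size 2 (the smallest k with rank(A^k) = rank(A^(k+1))).
For λ = 3: rank(A - 3I) = 4, and the largest Jordan block has size 2 (the smallest k with rank((A - 3I)^k) = rank((A - 3I)^(k+1))).

So m_A(x) = x^2(x - 3)^2.

m_A(x) = x^2(x - 3)^2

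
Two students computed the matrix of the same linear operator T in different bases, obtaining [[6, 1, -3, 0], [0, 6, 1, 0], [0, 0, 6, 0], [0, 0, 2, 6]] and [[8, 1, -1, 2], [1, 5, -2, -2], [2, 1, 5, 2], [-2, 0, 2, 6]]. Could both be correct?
Two matrices over a field are similar if and only if they have the same invariant factors.

Both A and B have characteristic polynomial (x - 6)^4 and minimal polynomial (x - 6)^3. Computing further, both have invariant factors x - 6, (x - 6)^3. Hence A and B are similar.

Yes.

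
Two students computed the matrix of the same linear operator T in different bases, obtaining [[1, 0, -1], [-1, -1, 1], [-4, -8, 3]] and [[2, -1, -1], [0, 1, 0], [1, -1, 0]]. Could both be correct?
No.

Both have characteristic polynomial (x - 1)^3, but the minimal polynomial of A is (x - 1)^3 while the minimal polynomial of B is (x - 1)^2. The minimal polynomial is a similarity invariant, so A and B are not similar.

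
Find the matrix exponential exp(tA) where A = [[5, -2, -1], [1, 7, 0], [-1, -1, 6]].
A has Jordan form J = [[6, 1, 0], [0, 6, 1], [0, 0, 6]] with A = PJP^{-1}, so e^{tA} = P e^{tJ} P^{-1}.

For a Jordan block J_k(λ), e^{tJ_k(λ)} = e^{λt} · (I + tN + t^2 N^2/2! + ... + t^{k-1} N^{k-1}/(k-1)!) where N is the nilpotent superdiagonal part.

Assembling the blocks and conjugating back gives the entries of e^{tA} as shown above.

e^{tA} = [[(1 - t)*e^{6*t}, t*(t - 4)*e^{6*t}/2, t*(t - 2)*e^{6*t}/2], [t*e^{6*t}, (-t^2/2 + t + 1)*e^{6*t}, -t^2*e^{6*t}/2], [-t*e^{6*t}, t*(t - 2)*e^{6*t}/2, (t^2 + 2)*e^{6*t}/2]]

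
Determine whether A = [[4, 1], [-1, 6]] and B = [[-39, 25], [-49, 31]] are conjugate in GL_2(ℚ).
trace(A) = 10 but trace(B) = -8. The trace is a similarity invariant, so A and B are not similar.

No.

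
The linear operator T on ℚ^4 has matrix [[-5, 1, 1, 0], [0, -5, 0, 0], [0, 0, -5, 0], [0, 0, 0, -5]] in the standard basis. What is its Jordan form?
The characteristic polynomial is det(xI - A) = (x + 5)^4, so the eigenvalues are -5 (algebraic multiplicity 4).

For λ = -5: rank(A + 5I) = 1, rank((A + 5I)^2) = 0. The eigenspace has dimension 4 - 1 = 3, so there are 3 Jordan blocks; the rank sequence gives block sizes [2, 1, 1].

Assembling the blocks gives the Jordan form J above.

J = [[-5, 1, 0, 0], [0, -5, 0, 0], [0, 0, -5, 0], [0, 0, 0, -5]]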